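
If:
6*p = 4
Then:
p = 2/3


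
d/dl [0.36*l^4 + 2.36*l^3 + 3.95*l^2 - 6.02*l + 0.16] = 1.44*l^3 + 7.08*l^2 + 7.9*l - 6.02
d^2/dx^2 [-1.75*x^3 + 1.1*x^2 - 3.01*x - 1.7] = 2.2 - 10.5*x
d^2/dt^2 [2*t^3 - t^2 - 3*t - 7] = 12*t - 2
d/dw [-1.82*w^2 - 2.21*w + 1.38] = -3.64*w - 2.21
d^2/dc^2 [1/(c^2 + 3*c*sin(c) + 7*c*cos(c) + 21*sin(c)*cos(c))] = ((c^2 + 3*c*sin(c) + 7*c*cos(c) + 21*sin(2*c)/2)*(3*c*sin(c) + 7*c*cos(c) + 14*sin(c) + 42*sin(2*c) - 6*cos(c) - 2) + 2*(-7*c*sin(c) + 3*c*cos(c) + 2*c + 3*sin(c) + 7*cos(c) + 21*cos(2*c))^2)/((c + 3*sin(c))^3*(c + 7*cos(c))^3)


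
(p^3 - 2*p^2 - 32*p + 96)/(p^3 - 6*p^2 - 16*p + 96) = (p^2 + 2*p - 24)/(p^2 - 2*p - 24)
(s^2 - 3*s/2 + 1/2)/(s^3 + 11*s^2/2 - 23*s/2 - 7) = (2*s^2 - 3*s + 1)/(2*s^3 + 11*s^2 - 23*s - 14)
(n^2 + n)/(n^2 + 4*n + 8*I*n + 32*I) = (n^2 + n)/(n^2 + n*(4 + 8*I) + 32*I)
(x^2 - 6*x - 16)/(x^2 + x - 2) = (x - 8)/(x - 1)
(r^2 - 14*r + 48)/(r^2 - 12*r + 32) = (r - 6)/(r - 4)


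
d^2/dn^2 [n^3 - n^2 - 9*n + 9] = 6*n - 2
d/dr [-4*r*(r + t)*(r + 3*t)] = -12*r^2 - 32*r*t - 12*t^2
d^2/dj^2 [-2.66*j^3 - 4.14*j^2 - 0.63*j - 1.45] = -15.96*j - 8.28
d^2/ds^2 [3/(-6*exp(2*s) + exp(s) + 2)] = 3*(2*(12*exp(s) - 1)^2*exp(s) + (24*exp(s) - 1)*(-6*exp(2*s) + exp(s) + 2))*exp(s)/(-6*exp(2*s) + exp(s) + 2)^3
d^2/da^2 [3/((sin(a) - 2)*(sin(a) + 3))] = 3*(-4*sin(a)^4 - 3*sin(a)^3 - 19*sin(a)^2 + 14)/((sin(a) - 2)^3*(sin(a) + 3)^3)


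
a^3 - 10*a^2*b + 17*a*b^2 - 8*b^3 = (a - 8*b)*(a - b)^2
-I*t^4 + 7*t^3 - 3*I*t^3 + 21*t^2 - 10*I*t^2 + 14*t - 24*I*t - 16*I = (t + 2)*(t - I)*(t + 8*I)*(-I*t - I)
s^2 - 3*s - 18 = (s - 6)*(s + 3)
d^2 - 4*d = d*(d - 4)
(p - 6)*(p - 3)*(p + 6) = p^3 - 3*p^2 - 36*p + 108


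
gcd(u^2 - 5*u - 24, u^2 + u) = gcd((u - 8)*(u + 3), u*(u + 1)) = 1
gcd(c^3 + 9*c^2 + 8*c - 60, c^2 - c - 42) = c + 6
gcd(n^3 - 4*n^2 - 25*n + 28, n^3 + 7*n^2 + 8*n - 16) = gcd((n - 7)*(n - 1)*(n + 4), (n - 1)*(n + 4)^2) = n^2 + 3*n - 4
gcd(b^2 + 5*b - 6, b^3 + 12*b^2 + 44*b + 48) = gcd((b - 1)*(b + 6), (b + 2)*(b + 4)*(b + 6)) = b + 6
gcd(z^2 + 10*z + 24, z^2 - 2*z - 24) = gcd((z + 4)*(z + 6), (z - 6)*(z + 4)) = z + 4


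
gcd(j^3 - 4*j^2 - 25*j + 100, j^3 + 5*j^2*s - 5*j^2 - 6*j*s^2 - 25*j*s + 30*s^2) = j - 5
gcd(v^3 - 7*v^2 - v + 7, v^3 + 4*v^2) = 1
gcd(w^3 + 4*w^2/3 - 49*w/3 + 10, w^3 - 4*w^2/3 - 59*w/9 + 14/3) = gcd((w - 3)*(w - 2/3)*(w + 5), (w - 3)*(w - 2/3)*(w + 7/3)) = w^2 - 11*w/3 + 2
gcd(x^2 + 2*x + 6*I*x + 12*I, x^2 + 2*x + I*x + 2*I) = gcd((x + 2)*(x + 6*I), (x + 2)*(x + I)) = x + 2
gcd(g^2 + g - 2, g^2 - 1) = g - 1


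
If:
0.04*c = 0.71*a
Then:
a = 0.0563380281690141*c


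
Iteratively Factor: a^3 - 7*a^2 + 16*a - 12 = (a - 2)*(a^2 - 5*a + 6) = (a - 3)*(a - 2)*(a - 2)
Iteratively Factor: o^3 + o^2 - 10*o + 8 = (o - 2)*(o^2 + 3*o - 4) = (o - 2)*(o + 4)*(o - 1)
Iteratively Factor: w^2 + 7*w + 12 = (w + 3)*(w + 4)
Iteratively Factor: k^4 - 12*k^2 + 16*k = (k)*(k^3 - 12*k + 16) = k*(k - 2)*(k^2 + 2*k - 8) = k*(k - 2)*(k + 4)*(k - 2)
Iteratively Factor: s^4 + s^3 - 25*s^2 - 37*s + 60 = (s - 5)*(s^3 + 6*s^2 + 5*s - 12) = (s - 5)*(s + 3)*(s^2 + 3*s - 4) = (s - 5)*(s - 1)*(s + 3)*(s + 4)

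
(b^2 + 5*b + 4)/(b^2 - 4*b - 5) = (b + 4)/(b - 5)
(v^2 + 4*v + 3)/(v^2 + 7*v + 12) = (v + 1)/(v + 4)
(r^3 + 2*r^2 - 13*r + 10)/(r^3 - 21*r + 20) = (r - 2)/(r - 4)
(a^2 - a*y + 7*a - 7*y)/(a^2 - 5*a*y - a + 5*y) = (a^2 - a*y + 7*a - 7*y)/(a^2 - 5*a*y - a + 5*y)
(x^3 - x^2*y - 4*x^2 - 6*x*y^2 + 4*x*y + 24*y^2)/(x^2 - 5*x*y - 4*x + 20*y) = (x^2 - x*y - 6*y^2)/(x - 5*y)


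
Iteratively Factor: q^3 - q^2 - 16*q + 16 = (q - 4)*(q^2 + 3*q - 4) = (q - 4)*(q + 4)*(q - 1)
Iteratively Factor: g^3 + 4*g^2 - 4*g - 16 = (g + 2)*(g^2 + 2*g - 8) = (g + 2)*(g + 4)*(g - 2)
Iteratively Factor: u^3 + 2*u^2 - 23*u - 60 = (u + 3)*(u^2 - u - 20) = (u + 3)*(u + 4)*(u - 5)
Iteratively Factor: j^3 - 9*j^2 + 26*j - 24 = (j - 3)*(j^2 - 6*j + 8) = (j - 4)*(j - 3)*(j - 2)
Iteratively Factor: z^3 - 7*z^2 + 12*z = (z - 4)*(z^2 - 3*z) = (z - 4)*(z - 3)*(z)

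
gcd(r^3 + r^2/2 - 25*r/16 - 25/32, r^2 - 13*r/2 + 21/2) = 1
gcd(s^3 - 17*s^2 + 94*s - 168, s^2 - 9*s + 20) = s - 4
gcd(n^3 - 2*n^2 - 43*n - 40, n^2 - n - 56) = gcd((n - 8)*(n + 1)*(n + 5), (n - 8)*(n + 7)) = n - 8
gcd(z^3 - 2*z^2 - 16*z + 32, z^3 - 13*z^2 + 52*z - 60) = z - 2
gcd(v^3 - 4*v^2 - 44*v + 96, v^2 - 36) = v + 6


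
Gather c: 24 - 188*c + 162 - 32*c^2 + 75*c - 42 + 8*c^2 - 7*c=-24*c^2 - 120*c + 144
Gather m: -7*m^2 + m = -7*m^2 + m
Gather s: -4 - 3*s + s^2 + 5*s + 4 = s^2 + 2*s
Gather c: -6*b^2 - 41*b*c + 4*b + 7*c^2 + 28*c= -6*b^2 + 4*b + 7*c^2 + c*(28 - 41*b)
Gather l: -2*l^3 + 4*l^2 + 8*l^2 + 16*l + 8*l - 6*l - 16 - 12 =-2*l^3 + 12*l^2 + 18*l - 28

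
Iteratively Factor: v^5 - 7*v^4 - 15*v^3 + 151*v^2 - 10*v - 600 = (v + 4)*(v^4 - 11*v^3 + 29*v^2 + 35*v - 150) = (v - 5)*(v + 4)*(v^3 - 6*v^2 - v + 30) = (v - 5)*(v - 3)*(v + 4)*(v^2 - 3*v - 10) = (v - 5)*(v - 3)*(v + 2)*(v + 4)*(v - 5)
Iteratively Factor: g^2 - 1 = (g + 1)*(g - 1)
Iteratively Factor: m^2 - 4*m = (m - 4)*(m)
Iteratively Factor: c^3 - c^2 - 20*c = (c - 5)*(c^2 + 4*c) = c*(c - 5)*(c + 4)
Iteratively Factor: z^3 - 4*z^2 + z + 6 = (z - 3)*(z^2 - z - 2) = (z - 3)*(z - 2)*(z + 1)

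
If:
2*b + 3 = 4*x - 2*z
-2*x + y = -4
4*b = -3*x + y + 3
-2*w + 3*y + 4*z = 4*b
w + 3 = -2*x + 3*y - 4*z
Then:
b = -11/52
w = -120/13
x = -2/13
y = -56/13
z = -83/52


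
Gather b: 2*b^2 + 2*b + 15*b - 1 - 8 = 2*b^2 + 17*b - 9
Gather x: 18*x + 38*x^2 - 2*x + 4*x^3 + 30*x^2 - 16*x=4*x^3 + 68*x^2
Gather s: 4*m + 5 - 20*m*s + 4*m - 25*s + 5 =8*m + s*(-20*m - 25) + 10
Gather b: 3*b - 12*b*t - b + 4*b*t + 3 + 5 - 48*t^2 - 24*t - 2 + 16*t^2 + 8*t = b*(2 - 8*t) - 32*t^2 - 16*t + 6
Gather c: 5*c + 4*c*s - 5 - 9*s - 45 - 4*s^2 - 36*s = c*(4*s + 5) - 4*s^2 - 45*s - 50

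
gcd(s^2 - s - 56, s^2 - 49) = s + 7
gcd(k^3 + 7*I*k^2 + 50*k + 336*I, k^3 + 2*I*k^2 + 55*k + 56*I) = k^2 + I*k + 56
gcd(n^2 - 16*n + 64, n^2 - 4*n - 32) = n - 8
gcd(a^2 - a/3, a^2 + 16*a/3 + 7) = 1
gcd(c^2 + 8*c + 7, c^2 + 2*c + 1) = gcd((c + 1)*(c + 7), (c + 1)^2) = c + 1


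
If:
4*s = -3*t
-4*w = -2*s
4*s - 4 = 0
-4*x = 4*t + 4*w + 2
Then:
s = 1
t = -4/3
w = 1/2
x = 1/3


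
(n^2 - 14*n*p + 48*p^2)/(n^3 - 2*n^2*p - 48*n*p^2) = (n - 6*p)/(n*(n + 6*p))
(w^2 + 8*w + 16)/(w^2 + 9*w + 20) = (w + 4)/(w + 5)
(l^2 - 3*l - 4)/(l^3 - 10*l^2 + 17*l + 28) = 1/(l - 7)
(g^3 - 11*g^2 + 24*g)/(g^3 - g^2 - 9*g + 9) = g*(g - 8)/(g^2 + 2*g - 3)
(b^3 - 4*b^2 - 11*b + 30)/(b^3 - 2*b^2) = 1 - 2/b - 15/b^2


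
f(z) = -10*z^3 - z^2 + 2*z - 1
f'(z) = -30*z^2 - 2*z + 2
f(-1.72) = 43.49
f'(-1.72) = -83.31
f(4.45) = -893.11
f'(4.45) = -600.98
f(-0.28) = -1.42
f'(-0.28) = 0.21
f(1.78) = -57.01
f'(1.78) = -96.61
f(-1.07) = 7.97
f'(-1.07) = -30.21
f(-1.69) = 41.03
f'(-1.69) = -80.30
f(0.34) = -0.83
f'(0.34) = -2.15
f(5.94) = -2120.25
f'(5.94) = -1068.39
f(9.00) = -7354.00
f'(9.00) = -2446.00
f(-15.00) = 33494.00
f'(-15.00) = -6718.00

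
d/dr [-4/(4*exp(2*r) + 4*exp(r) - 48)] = (2*exp(r) + 1)*exp(r)/(exp(2*r) + exp(r) - 12)^2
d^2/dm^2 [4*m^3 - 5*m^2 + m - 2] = 24*m - 10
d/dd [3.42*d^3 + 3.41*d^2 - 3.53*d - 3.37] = 10.26*d^2 + 6.82*d - 3.53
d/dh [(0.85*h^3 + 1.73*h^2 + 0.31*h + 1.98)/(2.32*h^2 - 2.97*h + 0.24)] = (1.972*h^4 - 5.049*h^3 - 5.2453*h^2 - 8.3568*h + 5.955)/(5.3824*h^4 - 13.7808*h^3 + 9.9345*h^2 - 1.4256*h + 0.0576)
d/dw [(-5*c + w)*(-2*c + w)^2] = 3*(2*c - w)*(4*c - w)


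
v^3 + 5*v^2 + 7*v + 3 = (v + 1)^2*(v + 3)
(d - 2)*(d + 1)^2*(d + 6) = d^4 + 6*d^3 - 3*d^2 - 20*d - 12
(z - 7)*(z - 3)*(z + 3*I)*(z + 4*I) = z^4 - 10*z^3 + 7*I*z^3 + 9*z^2 - 70*I*z^2 + 120*z + 147*I*z - 252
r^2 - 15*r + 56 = (r - 8)*(r - 7)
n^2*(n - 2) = n^3 - 2*n^2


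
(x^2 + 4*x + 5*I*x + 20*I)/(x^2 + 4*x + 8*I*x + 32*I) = (x + 5*I)/(x + 8*I)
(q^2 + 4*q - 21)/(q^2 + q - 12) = (q + 7)/(q + 4)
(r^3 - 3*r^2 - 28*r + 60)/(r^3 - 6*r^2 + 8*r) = (r^2 - r - 30)/(r*(r - 4))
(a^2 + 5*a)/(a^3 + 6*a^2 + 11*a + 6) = a*(a + 5)/(a^3 + 6*a^2 + 11*a + 6)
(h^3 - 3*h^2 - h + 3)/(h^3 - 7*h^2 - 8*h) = (h^2 - 4*h + 3)/(h*(h - 8))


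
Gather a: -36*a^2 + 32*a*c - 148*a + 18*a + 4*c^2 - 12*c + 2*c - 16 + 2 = -36*a^2 + a*(32*c - 130) + 4*c^2 - 10*c - 14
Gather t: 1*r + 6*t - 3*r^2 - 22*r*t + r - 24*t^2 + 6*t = -3*r^2 + 2*r - 24*t^2 + t*(12 - 22*r)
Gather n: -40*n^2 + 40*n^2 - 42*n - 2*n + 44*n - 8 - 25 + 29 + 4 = 0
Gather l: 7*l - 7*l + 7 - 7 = 0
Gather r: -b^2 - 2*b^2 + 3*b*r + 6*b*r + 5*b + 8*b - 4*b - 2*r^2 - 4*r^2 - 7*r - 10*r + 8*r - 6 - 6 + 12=-3*b^2 + 9*b - 6*r^2 + r*(9*b - 9)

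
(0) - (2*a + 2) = -2*a - 2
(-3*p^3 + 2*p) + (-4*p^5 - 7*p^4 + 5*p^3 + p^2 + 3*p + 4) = -4*p^5 - 7*p^4 + 2*p^3 + p^2 + 5*p + 4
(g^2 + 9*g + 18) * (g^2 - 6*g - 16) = g^4 + 3*g^3 - 52*g^2 - 252*g - 288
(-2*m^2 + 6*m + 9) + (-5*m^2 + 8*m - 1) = -7*m^2 + 14*m + 8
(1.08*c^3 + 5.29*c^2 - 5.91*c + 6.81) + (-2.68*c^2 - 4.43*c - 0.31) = 1.08*c^3 + 2.61*c^2 - 10.34*c + 6.5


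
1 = 1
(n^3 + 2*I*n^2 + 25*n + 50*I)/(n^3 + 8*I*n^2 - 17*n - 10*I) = (n - 5*I)/(n + I)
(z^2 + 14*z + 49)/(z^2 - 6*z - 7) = (z^2 + 14*z + 49)/(z^2 - 6*z - 7)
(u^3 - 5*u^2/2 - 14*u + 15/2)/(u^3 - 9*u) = (2*u^2 - 11*u + 5)/(2*u*(u - 3))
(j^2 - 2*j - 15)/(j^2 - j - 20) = (j + 3)/(j + 4)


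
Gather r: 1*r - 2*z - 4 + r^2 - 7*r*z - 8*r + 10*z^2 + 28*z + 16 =r^2 + r*(-7*z - 7) + 10*z^2 + 26*z + 12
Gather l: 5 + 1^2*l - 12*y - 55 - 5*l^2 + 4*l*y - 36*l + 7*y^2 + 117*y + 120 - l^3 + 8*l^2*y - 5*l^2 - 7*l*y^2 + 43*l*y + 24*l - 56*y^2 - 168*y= -l^3 + l^2*(8*y - 10) + l*(-7*y^2 + 47*y - 11) - 49*y^2 - 63*y + 70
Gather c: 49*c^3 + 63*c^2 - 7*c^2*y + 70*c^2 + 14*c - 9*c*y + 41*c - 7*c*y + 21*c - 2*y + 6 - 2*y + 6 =49*c^3 + c^2*(133 - 7*y) + c*(76 - 16*y) - 4*y + 12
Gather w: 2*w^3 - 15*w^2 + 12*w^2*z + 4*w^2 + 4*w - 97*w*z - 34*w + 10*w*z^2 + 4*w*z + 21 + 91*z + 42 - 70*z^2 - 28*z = 2*w^3 + w^2*(12*z - 11) + w*(10*z^2 - 93*z - 30) - 70*z^2 + 63*z + 63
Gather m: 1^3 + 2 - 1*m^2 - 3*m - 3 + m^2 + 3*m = 0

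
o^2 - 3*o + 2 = (o - 2)*(o - 1)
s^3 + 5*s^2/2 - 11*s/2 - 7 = (s - 2)*(s + 1)*(s + 7/2)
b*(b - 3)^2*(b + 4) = b^4 - 2*b^3 - 15*b^2 + 36*b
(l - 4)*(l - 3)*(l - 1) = l^3 - 8*l^2 + 19*l - 12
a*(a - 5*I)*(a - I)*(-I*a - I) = -I*a^4 - 6*a^3 - I*a^3 - 6*a^2 + 5*I*a^2 + 5*I*a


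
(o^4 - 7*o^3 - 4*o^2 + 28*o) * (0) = 0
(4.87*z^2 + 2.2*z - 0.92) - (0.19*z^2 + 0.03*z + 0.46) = 4.68*z^2 + 2.17*z - 1.38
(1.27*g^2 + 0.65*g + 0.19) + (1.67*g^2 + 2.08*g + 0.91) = 2.94*g^2 + 2.73*g + 1.1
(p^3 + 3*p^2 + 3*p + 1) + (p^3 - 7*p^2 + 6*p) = 2*p^3 - 4*p^2 + 9*p + 1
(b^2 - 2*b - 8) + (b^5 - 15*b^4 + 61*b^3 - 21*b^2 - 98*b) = b^5 - 15*b^4 + 61*b^3 - 20*b^2 - 100*b - 8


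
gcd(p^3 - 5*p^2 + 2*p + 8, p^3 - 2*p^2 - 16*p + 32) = p^2 - 6*p + 8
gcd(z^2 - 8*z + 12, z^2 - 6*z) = z - 6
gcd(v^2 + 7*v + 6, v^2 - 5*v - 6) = v + 1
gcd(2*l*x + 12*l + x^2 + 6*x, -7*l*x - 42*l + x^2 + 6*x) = x + 6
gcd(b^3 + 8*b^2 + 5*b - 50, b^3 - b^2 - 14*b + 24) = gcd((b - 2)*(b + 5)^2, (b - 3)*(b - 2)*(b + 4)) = b - 2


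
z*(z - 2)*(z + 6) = z^3 + 4*z^2 - 12*z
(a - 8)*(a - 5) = a^2 - 13*a + 40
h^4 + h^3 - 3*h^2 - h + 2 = (h - 1)^2*(h + 1)*(h + 2)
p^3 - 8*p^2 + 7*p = p*(p - 7)*(p - 1)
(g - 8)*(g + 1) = g^2 - 7*g - 8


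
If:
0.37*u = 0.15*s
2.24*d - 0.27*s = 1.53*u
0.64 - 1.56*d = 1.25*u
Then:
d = 0.23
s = 0.57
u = 0.23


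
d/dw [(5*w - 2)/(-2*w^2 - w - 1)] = (-10*w^2 - 5*w + (4*w + 1)*(5*w - 2) - 5)/(2*w^2 + w + 1)^2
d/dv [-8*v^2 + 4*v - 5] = 4 - 16*v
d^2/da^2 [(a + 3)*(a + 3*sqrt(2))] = 2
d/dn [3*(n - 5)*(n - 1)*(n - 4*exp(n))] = -12*n^2*exp(n) + 9*n^2 + 48*n*exp(n) - 36*n + 12*exp(n) + 15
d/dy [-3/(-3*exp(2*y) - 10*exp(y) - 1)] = (-18*exp(y) - 30)*exp(y)/(3*exp(2*y) + 10*exp(y) + 1)^2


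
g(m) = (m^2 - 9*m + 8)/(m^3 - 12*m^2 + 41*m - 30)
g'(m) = (2*m - 9)/(m^3 - 12*m^2 + 41*m - 30) + (-3*m^2 + 24*m - 41)*(m^2 - 9*m + 8)/(m^3 - 12*m^2 + 41*m - 30)^2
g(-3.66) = -0.14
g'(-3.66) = -0.02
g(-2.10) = -0.18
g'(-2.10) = -0.03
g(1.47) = -0.41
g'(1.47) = -0.14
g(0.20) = -0.28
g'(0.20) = -0.07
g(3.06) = -0.87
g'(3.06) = -0.57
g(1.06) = -0.36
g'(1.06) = -0.11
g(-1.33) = -0.20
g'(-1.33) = -0.04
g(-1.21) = -0.21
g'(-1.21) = -0.04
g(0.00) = -0.27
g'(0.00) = -0.06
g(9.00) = 0.08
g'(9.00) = 0.03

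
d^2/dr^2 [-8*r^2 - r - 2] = -16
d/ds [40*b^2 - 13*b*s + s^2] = -13*b + 2*s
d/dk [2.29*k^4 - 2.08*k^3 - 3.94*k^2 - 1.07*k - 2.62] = 9.16*k^3 - 6.24*k^2 - 7.88*k - 1.07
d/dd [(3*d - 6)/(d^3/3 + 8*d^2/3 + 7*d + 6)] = 18*(-d^2 + 2*d + 10)/(d^5 + 13*d^4 + 67*d^3 + 171*d^2 + 216*d + 108)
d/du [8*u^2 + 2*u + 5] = 16*u + 2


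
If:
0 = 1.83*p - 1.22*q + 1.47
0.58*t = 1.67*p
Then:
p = 0.347305389221557*t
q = 0.520958083832335*t + 1.20491803278689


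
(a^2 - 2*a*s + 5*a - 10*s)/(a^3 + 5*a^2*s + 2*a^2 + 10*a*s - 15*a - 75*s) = (a - 2*s)/(a^2 + 5*a*s - 3*a - 15*s)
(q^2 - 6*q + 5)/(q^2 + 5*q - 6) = (q - 5)/(q + 6)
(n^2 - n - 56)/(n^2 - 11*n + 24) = (n + 7)/(n - 3)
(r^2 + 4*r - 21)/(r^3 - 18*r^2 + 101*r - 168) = (r + 7)/(r^2 - 15*r + 56)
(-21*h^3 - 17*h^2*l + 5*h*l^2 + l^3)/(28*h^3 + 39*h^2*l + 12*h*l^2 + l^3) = (-3*h + l)/(4*h + l)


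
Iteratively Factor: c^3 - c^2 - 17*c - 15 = (c - 5)*(c^2 + 4*c + 3) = (c - 5)*(c + 1)*(c + 3)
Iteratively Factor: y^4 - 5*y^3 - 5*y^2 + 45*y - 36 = (y + 3)*(y^3 - 8*y^2 + 19*y - 12) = (y - 3)*(y + 3)*(y^2 - 5*y + 4) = (y - 4)*(y - 3)*(y + 3)*(y - 1)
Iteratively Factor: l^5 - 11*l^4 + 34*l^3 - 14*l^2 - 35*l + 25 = (l - 1)*(l^4 - 10*l^3 + 24*l^2 + 10*l - 25) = (l - 5)*(l - 1)*(l^3 - 5*l^2 - l + 5) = (l - 5)*(l - 1)*(l + 1)*(l^2 - 6*l + 5) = (l - 5)*(l - 1)^2*(l + 1)*(l - 5)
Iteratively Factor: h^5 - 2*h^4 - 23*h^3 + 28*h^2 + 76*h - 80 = (h + 2)*(h^4 - 4*h^3 - 15*h^2 + 58*h - 40) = (h + 2)*(h + 4)*(h^3 - 8*h^2 + 17*h - 10) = (h - 5)*(h + 2)*(h + 4)*(h^2 - 3*h + 2) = (h - 5)*(h - 2)*(h + 2)*(h + 4)*(h - 1)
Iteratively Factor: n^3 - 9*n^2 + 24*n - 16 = (n - 4)*(n^2 - 5*n + 4) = (n - 4)*(n - 1)*(n - 4)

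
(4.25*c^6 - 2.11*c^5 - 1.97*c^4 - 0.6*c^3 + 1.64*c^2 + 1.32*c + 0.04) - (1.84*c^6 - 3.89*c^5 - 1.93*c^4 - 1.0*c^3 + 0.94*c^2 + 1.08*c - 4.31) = 2.41*c^6 + 1.78*c^5 - 0.04*c^4 + 0.4*c^3 + 0.7*c^2 + 0.24*c + 4.35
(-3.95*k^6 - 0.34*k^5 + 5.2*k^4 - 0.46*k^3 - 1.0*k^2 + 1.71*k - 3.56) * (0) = 0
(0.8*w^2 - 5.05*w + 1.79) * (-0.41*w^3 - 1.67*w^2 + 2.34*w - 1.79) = -0.328*w^5 + 0.7345*w^4 + 9.5716*w^3 - 16.2383*w^2 + 13.2281*w - 3.2041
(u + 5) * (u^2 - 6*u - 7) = u^3 - u^2 - 37*u - 35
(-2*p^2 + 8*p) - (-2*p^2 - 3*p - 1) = 11*p + 1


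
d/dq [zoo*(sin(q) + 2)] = zoo*cos(q)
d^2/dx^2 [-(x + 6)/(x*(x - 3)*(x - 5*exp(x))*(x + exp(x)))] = (-2*x^2*(x - 3)^2*(x + 6)*(x - 5*exp(x))^2*(exp(x) + 1)^2 + 2*x^2*(x - 3)^2*(x + 6)*(x - 5*exp(x))*(x + exp(x))*(exp(x) + 1)*(5*exp(x) - 1) - 2*x^2*(x - 3)^2*(x + 6)*(x + exp(x))^2*(5*exp(x) - 1)^2 + x^2*(x - 3)^2*(x - 5*exp(x))^2*(x + exp(x))*((x + 6)*exp(x) + 2*exp(x) + 2) + x^2*(x - 3)^2*(x - 5*exp(x))*(x + exp(x))^2*(-5*(x + 6)*exp(x) - 10*exp(x) + 2) - 2*x^2*(x - 3)*(x + 6)*(x - 5*exp(x))^2*(x + exp(x))*(exp(x) + 1) + 2*x^2*(x - 3)*(x + 6)*(x - 5*exp(x))*(x + exp(x))^2*(5*exp(x) - 1) + 2*x^2*(x - 3)*(x - 5*exp(x))^2*(x + exp(x))^2 - 2*x^2*(x + 6)*(x - 5*exp(x))^2*(x + exp(x))^2 - 2*x*(x - 3)^2*(x + 6)*(x - 5*exp(x))^2*(x + exp(x))*(exp(x) + 1) + 2*x*(x - 3)^2*(x + 6)*(x - 5*exp(x))*(x + exp(x))^2*(5*exp(x) - 1) + 2*x*(x - 3)^2*(x - 5*exp(x))^2*(x + exp(x))^2 - 2*x*(x - 3)*(x + 6)*(x - 5*exp(x))^2*(x + exp(x))^2 - 2*(x - 3)^2*(x + 6)*(x - 5*exp(x))^2*(x + exp(x))^2)/(x^3*(x - 3)^3*(x - 5*exp(x))^3*(x + exp(x))^3)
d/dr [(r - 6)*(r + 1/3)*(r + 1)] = 3*r^2 - 28*r/3 - 23/3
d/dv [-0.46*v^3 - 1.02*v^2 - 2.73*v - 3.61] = -1.38*v^2 - 2.04*v - 2.73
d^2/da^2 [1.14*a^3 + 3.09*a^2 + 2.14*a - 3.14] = 6.84*a + 6.18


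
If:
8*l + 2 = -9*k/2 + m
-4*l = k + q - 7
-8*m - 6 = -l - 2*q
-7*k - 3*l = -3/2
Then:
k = 261/766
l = -113/383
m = 1797/1532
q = 6005/766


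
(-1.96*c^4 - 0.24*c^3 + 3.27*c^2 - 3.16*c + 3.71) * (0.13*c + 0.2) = -0.2548*c^5 - 0.4232*c^4 + 0.3771*c^3 + 0.2432*c^2 - 0.1497*c + 0.742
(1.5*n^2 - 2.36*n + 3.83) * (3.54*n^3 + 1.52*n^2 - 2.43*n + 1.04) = 5.31*n^5 - 6.0744*n^4 + 6.326*n^3 + 13.1164*n^2 - 11.7613*n + 3.9832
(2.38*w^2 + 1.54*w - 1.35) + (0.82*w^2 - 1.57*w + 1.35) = 3.2*w^2 - 0.03*w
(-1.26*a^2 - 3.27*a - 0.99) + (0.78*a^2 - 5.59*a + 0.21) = -0.48*a^2 - 8.86*a - 0.78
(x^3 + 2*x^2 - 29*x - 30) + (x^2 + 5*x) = x^3 + 3*x^2 - 24*x - 30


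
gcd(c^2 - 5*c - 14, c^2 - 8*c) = 1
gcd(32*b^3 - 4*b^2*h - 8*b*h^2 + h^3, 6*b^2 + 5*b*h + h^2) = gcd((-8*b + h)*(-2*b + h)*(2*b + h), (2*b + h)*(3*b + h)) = 2*b + h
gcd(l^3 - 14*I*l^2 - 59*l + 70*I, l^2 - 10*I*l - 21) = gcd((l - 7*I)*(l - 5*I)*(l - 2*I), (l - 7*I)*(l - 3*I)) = l - 7*I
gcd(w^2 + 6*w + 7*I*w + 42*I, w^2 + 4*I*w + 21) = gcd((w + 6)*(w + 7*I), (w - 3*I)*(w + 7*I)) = w + 7*I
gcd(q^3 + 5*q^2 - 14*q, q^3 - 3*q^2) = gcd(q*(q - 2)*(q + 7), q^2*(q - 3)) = q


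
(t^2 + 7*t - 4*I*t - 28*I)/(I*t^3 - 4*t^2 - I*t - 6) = (-t^2 - 7*t + 4*I*t + 28*I)/(-I*t^3 + 4*t^2 + I*t + 6)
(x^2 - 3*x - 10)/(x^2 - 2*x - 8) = (x - 5)/(x - 4)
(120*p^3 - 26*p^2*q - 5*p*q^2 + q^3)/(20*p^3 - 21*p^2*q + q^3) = (6*p - q)/(p - q)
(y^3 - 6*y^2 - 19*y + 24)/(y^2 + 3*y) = y - 9 + 8/y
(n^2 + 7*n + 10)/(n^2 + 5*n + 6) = (n + 5)/(n + 3)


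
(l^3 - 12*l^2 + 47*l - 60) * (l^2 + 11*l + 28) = l^5 - l^4 - 57*l^3 + 121*l^2 + 656*l - 1680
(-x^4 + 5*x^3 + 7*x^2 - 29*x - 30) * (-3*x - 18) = 3*x^5 + 3*x^4 - 111*x^3 - 39*x^2 + 612*x + 540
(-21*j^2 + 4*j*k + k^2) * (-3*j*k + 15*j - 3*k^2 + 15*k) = 63*j^3*k - 315*j^3 + 51*j^2*k^2 - 255*j^2*k - 15*j*k^3 + 75*j*k^2 - 3*k^4 + 15*k^3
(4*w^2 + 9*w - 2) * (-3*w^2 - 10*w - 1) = -12*w^4 - 67*w^3 - 88*w^2 + 11*w + 2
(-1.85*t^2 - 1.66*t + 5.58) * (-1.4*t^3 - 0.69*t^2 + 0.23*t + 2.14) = 2.59*t^5 + 3.6005*t^4 - 7.0921*t^3 - 8.191*t^2 - 2.269*t + 11.9412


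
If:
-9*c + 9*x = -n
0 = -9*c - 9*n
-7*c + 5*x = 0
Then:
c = 0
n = 0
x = 0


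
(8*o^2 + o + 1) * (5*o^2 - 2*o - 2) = 40*o^4 - 11*o^3 - 13*o^2 - 4*o - 2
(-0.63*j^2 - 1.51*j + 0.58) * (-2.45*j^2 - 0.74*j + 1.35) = 1.5435*j^4 + 4.1657*j^3 - 1.1541*j^2 - 2.4677*j + 0.783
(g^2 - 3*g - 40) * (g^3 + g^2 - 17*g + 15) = g^5 - 2*g^4 - 60*g^3 + 26*g^2 + 635*g - 600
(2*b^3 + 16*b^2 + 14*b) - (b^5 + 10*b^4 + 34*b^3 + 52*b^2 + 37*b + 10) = -b^5 - 10*b^4 - 32*b^3 - 36*b^2 - 23*b - 10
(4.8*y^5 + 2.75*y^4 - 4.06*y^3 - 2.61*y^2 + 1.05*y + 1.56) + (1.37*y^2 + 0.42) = 4.8*y^5 + 2.75*y^4 - 4.06*y^3 - 1.24*y^2 + 1.05*y + 1.98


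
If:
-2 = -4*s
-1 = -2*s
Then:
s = 1/2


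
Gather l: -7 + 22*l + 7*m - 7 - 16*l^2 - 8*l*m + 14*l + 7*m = -16*l^2 + l*(36 - 8*m) + 14*m - 14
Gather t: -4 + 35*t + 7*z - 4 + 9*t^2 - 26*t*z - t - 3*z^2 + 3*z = 9*t^2 + t*(34 - 26*z) - 3*z^2 + 10*z - 8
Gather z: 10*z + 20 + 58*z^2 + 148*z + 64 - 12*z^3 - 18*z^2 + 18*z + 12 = -12*z^3 + 40*z^2 + 176*z + 96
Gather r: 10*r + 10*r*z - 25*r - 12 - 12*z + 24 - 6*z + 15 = r*(10*z - 15) - 18*z + 27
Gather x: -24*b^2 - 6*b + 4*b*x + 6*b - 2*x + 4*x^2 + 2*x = -24*b^2 + 4*b*x + 4*x^2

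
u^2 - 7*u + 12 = (u - 4)*(u - 3)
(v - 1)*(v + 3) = v^2 + 2*v - 3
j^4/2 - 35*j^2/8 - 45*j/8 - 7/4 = (j/2 + 1)*(j - 7/2)*(j + 1/2)*(j + 1)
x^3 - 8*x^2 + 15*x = x*(x - 5)*(x - 3)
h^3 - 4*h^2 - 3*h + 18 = (h - 3)^2*(h + 2)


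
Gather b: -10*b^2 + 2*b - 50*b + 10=-10*b^2 - 48*b + 10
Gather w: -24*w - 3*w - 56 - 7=-27*w - 63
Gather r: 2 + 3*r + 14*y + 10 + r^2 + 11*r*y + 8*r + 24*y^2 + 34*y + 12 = r^2 + r*(11*y + 11) + 24*y^2 + 48*y + 24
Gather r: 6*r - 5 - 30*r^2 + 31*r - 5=-30*r^2 + 37*r - 10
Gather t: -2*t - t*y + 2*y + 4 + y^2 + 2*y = t*(-y - 2) + y^2 + 4*y + 4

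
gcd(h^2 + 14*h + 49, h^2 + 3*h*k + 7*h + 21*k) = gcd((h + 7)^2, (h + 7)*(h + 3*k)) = h + 7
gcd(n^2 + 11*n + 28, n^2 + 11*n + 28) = n^2 + 11*n + 28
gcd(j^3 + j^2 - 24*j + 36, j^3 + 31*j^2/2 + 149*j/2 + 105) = j + 6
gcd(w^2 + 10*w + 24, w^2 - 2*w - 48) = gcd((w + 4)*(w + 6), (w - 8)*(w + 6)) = w + 6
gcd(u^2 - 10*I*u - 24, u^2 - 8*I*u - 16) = u - 4*I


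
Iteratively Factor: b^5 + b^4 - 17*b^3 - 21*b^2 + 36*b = (b + 3)*(b^4 - 2*b^3 - 11*b^2 + 12*b) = b*(b + 3)*(b^3 - 2*b^2 - 11*b + 12) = b*(b - 1)*(b + 3)*(b^2 - b - 12) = b*(b - 1)*(b + 3)^2*(b - 4)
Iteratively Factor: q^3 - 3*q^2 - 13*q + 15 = (q - 1)*(q^2 - 2*q - 15) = (q - 5)*(q - 1)*(q + 3)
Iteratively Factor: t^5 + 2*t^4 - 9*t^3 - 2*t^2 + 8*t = (t - 1)*(t^4 + 3*t^3 - 6*t^2 - 8*t) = t*(t - 1)*(t^3 + 3*t^2 - 6*t - 8) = t*(t - 1)*(t + 4)*(t^2 - t - 2) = t*(t - 1)*(t + 1)*(t + 4)*(t - 2)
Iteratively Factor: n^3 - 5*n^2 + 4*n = (n - 4)*(n^2 - n) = n*(n - 4)*(n - 1)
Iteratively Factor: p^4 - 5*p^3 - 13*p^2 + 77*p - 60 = (p - 3)*(p^3 - 2*p^2 - 19*p + 20) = (p - 3)*(p - 1)*(p^2 - p - 20) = (p - 5)*(p - 3)*(p - 1)*(p + 4)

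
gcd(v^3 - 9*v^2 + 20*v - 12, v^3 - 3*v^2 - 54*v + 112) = v - 2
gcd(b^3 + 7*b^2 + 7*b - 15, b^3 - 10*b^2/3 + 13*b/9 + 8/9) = b - 1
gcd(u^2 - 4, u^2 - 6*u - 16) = u + 2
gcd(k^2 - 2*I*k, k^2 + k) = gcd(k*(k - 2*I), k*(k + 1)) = k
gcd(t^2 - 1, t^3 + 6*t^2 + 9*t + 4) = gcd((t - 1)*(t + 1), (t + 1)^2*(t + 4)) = t + 1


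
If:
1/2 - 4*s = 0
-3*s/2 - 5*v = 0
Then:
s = 1/8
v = -3/80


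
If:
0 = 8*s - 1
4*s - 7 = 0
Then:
No Solution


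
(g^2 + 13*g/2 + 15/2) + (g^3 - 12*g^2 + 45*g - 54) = g^3 - 11*g^2 + 103*g/2 - 93/2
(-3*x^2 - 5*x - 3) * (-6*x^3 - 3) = 18*x^5 + 30*x^4 + 18*x^3 + 9*x^2 + 15*x + 9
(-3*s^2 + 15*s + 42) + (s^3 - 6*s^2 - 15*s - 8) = s^3 - 9*s^2 + 34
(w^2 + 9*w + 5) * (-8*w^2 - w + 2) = -8*w^4 - 73*w^3 - 47*w^2 + 13*w + 10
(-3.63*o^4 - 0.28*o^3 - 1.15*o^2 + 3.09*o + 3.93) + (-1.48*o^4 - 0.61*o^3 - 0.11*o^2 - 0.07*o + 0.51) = -5.11*o^4 - 0.89*o^3 - 1.26*o^2 + 3.02*o + 4.44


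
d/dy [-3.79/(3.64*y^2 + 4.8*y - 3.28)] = (27.5912*y + 18.192)/(3.64*y^2 + 4.8*y - 3.28)^2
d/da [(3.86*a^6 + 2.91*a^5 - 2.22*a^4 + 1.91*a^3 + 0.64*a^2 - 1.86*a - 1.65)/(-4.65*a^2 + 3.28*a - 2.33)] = (-71.796*a^7 + 22.7095*a^6 + 4.8624*a^5 - 64.6278*a^4 + 33.22*a^3 - 19.9007*a^2 - 18.3274*a + 9.7458)/(21.6225*a^4 - 30.504*a^3 + 32.4274*a^2 - 15.2848*a + 5.4289)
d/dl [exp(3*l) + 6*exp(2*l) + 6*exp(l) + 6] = 3*(exp(2*l) + 4*exp(l) + 2)*exp(l)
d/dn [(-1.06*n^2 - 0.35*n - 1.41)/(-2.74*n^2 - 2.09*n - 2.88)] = (1.2564*n^2 - 1.6212*n - 1.9389)/(7.5076*n^4 + 11.4532*n^3 + 20.1505*n^2 + 12.0384*n + 8.2944)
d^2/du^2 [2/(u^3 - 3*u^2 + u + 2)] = 4*(3*(1 - u)*(u^3 - 3*u^2 + u + 2) + (3*u^2 - 6*u + 1)^2)/(u^3 - 3*u^2 + u + 2)^3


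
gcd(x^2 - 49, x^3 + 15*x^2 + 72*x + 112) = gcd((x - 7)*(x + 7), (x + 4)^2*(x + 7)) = x + 7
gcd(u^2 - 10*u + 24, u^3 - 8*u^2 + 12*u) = u - 6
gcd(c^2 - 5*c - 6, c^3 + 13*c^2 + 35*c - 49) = 1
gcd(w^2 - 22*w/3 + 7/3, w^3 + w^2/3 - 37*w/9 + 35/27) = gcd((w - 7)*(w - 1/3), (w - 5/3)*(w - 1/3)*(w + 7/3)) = w - 1/3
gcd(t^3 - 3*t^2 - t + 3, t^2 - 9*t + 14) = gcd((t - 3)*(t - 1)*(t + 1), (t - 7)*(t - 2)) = 1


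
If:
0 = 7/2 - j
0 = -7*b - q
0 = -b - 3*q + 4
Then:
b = -1/5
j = 7/2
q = 7/5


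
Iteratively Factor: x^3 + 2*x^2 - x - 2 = (x + 1)*(x^2 + x - 2) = (x + 1)*(x + 2)*(x - 1)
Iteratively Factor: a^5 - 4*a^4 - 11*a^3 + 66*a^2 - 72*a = (a - 2)*(a^4 - 2*a^3 - 15*a^2 + 36*a) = (a - 3)*(a - 2)*(a^3 + a^2 - 12*a) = a*(a - 3)*(a - 2)*(a^2 + a - 12) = a*(a - 3)^2*(a - 2)*(a + 4)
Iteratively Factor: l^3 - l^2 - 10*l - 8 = (l + 2)*(l^2 - 3*l - 4) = (l - 4)*(l + 2)*(l + 1)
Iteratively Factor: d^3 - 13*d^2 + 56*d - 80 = (d - 4)*(d^2 - 9*d + 20) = (d - 4)^2*(d - 5)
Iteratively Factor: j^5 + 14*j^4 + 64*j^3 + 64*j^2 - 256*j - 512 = (j + 4)*(j^4 + 10*j^3 + 24*j^2 - 32*j - 128) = (j + 4)^2*(j^3 + 6*j^2 - 32) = (j + 4)^3*(j^2 + 2*j - 8) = (j + 4)^4*(j - 2)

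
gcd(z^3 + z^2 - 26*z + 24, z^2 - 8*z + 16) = z - 4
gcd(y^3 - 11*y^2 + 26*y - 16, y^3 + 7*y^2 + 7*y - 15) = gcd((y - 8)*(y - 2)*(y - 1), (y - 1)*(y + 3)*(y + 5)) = y - 1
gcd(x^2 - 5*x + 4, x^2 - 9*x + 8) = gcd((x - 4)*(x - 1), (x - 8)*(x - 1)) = x - 1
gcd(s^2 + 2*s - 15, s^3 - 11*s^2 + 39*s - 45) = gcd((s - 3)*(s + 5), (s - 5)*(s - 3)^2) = s - 3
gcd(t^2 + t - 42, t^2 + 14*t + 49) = t + 7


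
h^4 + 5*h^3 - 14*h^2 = h^2*(h - 2)*(h + 7)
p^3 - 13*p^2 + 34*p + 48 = (p - 8)*(p - 6)*(p + 1)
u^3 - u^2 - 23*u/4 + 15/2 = (u - 2)*(u - 3/2)*(u + 5/2)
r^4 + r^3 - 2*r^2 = r^2*(r - 1)*(r + 2)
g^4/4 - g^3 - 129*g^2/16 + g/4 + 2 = (g/4 + 1)*(g - 8)*(g - 1/2)*(g + 1/2)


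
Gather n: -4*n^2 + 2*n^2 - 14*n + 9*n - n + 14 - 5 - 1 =-2*n^2 - 6*n + 8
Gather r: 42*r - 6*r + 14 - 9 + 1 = 36*r + 6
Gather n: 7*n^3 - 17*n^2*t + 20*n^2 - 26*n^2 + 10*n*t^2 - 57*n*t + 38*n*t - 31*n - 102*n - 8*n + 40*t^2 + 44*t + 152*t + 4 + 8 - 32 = 7*n^3 + n^2*(-17*t - 6) + n*(10*t^2 - 19*t - 141) + 40*t^2 + 196*t - 20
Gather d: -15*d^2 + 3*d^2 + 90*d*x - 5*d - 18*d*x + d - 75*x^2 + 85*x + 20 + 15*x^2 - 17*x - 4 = -12*d^2 + d*(72*x - 4) - 60*x^2 + 68*x + 16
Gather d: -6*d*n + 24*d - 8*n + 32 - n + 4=d*(24 - 6*n) - 9*n + 36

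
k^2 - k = k*(k - 1)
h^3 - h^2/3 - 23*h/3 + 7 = (h - 7/3)*(h - 1)*(h + 3)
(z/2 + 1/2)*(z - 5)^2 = z^3/2 - 9*z^2/2 + 15*z/2 + 25/2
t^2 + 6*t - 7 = (t - 1)*(t + 7)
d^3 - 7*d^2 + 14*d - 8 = (d - 4)*(d - 2)*(d - 1)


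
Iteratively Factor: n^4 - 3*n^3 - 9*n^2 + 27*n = (n - 3)*(n^3 - 9*n) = n*(n - 3)*(n^2 - 9) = n*(n - 3)^2*(n + 3)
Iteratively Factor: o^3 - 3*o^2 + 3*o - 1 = (o - 1)*(o^2 - 2*o + 1) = (o - 1)^2*(o - 1)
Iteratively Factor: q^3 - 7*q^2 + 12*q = (q - 4)*(q^2 - 3*q) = q*(q - 4)*(q - 3)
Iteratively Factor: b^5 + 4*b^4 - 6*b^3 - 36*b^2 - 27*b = (b + 3)*(b^4 + b^3 - 9*b^2 - 9*b) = (b - 3)*(b + 3)*(b^3 + 4*b^2 + 3*b) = (b - 3)*(b + 3)^2*(b^2 + b) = b*(b - 3)*(b + 3)^2*(b + 1)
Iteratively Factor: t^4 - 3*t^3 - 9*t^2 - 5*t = (t)*(t^3 - 3*t^2 - 9*t - 5) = t*(t - 5)*(t^2 + 2*t + 1) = t*(t - 5)*(t + 1)*(t + 1)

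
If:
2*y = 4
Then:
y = 2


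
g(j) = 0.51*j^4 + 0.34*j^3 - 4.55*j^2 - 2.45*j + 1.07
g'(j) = 2.04*j^3 + 1.02*j^2 - 9.1*j - 2.45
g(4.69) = 171.32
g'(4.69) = 187.76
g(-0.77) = 0.28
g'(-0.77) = 4.23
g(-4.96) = 168.47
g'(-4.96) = -181.15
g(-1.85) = -6.15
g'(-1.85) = 4.96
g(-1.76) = -5.67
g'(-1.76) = 5.60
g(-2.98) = -0.81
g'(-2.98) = -20.26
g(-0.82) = 0.06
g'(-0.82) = 4.57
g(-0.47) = 1.21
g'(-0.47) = 1.84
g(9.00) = 3204.44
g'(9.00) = 1485.43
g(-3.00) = -0.40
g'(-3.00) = -21.05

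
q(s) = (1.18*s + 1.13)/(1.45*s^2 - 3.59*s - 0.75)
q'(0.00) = 5.64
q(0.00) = -1.51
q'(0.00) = 5.64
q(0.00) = -1.51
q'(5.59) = -0.11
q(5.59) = 0.32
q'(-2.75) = -0.00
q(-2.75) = -0.11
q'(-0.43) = 3.78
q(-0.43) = 0.59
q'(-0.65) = 0.95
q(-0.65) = 0.17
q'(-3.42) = -0.01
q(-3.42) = -0.10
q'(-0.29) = 23.32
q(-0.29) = 1.91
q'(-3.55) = -0.01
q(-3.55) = -0.10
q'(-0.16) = 190.45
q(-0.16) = -6.80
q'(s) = (3.59 - 2.9*s)*(1.18*s + 1.13)/(1.45*s^2 - 3.59*s - 0.75)^2 + 1.18/(1.45*s^2 - 3.59*s - 0.75)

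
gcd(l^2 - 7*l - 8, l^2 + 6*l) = 1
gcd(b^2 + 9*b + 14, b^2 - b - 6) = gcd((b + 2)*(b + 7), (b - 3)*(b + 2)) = b + 2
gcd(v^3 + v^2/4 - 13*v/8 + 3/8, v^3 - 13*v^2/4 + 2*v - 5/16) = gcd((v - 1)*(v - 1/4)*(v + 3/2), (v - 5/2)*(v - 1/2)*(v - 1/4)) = v - 1/4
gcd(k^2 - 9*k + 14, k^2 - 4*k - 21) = k - 7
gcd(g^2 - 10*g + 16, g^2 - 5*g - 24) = g - 8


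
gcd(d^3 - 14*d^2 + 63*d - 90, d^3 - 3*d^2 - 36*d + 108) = d^2 - 9*d + 18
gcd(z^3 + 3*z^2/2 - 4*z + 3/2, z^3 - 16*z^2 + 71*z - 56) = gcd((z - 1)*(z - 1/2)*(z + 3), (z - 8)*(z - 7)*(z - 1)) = z - 1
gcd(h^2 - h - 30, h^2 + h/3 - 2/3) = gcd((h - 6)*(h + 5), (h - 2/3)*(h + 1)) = 1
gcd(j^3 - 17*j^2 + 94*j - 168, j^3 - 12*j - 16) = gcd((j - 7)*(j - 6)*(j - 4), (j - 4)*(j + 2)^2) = j - 4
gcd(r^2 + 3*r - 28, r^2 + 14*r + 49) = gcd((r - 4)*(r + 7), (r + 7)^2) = r + 7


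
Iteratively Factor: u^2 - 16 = (u + 4)*(u - 4)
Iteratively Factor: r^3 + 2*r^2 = (r + 2)*(r^2) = r*(r + 2)*(r)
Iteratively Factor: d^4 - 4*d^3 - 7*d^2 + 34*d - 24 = (d - 1)*(d^3 - 3*d^2 - 10*d + 24) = (d - 1)*(d + 3)*(d^2 - 6*d + 8) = (d - 2)*(d - 1)*(d + 3)*(d - 4)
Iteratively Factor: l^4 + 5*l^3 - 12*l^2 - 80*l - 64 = (l + 4)*(l^3 + l^2 - 16*l - 16) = (l + 4)^2*(l^2 - 3*l - 4) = (l - 4)*(l + 4)^2*(l + 1)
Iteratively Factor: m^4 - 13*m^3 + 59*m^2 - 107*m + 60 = (m - 3)*(m^3 - 10*m^2 + 29*m - 20) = (m - 5)*(m - 3)*(m^2 - 5*m + 4) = (m - 5)*(m - 4)*(m - 3)*(m - 1)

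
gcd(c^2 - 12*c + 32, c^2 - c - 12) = c - 4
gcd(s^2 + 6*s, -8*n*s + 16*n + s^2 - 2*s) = 1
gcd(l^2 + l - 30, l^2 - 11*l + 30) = l - 5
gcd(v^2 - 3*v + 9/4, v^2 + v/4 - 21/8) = v - 3/2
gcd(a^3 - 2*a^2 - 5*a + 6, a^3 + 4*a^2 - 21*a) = a - 3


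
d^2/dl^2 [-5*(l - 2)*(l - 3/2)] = -10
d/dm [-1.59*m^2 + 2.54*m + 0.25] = 2.54 - 3.18*m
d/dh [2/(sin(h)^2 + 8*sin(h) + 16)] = -4*cos(h)/(sin(h) + 4)^3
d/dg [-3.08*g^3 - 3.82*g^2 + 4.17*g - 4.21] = -9.24*g^2 - 7.64*g + 4.17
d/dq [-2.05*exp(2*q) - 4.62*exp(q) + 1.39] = (-4.1*exp(q) - 4.62)*exp(q)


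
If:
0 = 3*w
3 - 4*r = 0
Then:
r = 3/4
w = 0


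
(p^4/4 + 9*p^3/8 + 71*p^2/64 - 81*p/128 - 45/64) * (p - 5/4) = p^5/4 + 13*p^4/16 - 19*p^3/64 - 517*p^2/256 + 45*p/512 + 225/256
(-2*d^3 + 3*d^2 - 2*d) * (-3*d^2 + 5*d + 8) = 6*d^5 - 19*d^4 + 5*d^3 + 14*d^2 - 16*d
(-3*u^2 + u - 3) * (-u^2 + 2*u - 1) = 3*u^4 - 7*u^3 + 8*u^2 - 7*u + 3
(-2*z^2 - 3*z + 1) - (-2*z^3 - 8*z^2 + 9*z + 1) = 2*z^3 + 6*z^2 - 12*z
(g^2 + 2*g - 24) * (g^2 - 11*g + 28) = g^4 - 9*g^3 - 18*g^2 + 320*g - 672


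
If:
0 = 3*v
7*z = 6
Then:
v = 0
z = 6/7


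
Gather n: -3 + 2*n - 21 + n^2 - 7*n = n^2 - 5*n - 24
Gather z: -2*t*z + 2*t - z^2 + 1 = -2*t*z + 2*t - z^2 + 1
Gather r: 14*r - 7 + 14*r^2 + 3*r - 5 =14*r^2 + 17*r - 12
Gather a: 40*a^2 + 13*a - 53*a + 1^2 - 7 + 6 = 40*a^2 - 40*a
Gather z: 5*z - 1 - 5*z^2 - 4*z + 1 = -5*z^2 + z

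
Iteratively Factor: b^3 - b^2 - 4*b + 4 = (b + 2)*(b^2 - 3*b + 2) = (b - 2)*(b + 2)*(b - 1)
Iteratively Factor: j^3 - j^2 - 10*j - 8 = (j - 4)*(j^2 + 3*j + 2) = (j - 4)*(j + 1)*(j + 2)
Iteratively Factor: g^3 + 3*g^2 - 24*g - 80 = (g + 4)*(g^2 - g - 20) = (g - 5)*(g + 4)*(g + 4)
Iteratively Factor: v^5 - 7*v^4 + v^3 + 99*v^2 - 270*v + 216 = (v - 3)*(v^4 - 4*v^3 - 11*v^2 + 66*v - 72) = (v - 3)^2*(v^3 - v^2 - 14*v + 24) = (v - 3)^2*(v + 4)*(v^2 - 5*v + 6) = (v - 3)^3*(v + 4)*(v - 2)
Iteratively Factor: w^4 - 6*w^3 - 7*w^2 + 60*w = (w - 4)*(w^3 - 2*w^2 - 15*w) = w*(w - 4)*(w^2 - 2*w - 15) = w*(w - 4)*(w + 3)*(w - 5)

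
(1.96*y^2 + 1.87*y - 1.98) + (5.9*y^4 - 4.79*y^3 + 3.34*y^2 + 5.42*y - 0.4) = 5.9*y^4 - 4.79*y^3 + 5.3*y^2 + 7.29*y - 2.38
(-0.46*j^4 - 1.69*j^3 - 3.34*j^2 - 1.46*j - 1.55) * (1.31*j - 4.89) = -0.6026*j^5 + 0.0354999999999999*j^4 + 3.8887*j^3 + 14.42*j^2 + 5.1089*j + 7.5795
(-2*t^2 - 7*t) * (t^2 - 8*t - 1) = -2*t^4 + 9*t^3 + 58*t^2 + 7*t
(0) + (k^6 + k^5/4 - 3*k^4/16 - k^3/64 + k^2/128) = k^6 + k^5/4 - 3*k^4/16 - k^3/64 + k^2/128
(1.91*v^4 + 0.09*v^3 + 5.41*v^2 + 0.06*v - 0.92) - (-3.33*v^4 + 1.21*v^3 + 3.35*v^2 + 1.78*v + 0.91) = 5.24*v^4 - 1.12*v^3 + 2.06*v^2 - 1.72*v - 1.83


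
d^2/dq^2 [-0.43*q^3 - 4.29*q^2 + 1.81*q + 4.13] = -2.58*q - 8.58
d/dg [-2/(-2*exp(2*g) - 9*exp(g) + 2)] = (-8*exp(g) - 18)*exp(g)/(2*exp(2*g) + 9*exp(g) - 2)^2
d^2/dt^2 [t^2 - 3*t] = 2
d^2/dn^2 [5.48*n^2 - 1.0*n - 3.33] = 10.9600000000000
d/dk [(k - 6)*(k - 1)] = 2*k - 7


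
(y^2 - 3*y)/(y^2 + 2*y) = (y - 3)/(y + 2)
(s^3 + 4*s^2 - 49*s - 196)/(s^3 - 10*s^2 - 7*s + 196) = (s + 7)/(s - 7)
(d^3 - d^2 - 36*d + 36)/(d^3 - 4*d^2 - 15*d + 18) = (d + 6)/(d + 3)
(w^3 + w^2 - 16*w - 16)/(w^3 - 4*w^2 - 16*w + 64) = (w + 1)/(w - 4)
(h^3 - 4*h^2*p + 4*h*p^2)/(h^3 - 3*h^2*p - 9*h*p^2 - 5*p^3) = h*(-h^2 + 4*h*p - 4*p^2)/(-h^3 + 3*h^2*p + 9*h*p^2 + 5*p^3)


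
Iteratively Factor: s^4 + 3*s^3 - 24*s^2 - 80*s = (s + 4)*(s^3 - s^2 - 20*s) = (s - 5)*(s + 4)*(s^2 + 4*s) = s*(s - 5)*(s + 4)*(s + 4)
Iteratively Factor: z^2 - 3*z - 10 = (z + 2)*(z - 5)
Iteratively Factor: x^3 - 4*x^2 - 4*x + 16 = (x - 2)*(x^2 - 2*x - 8) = (x - 4)*(x - 2)*(x + 2)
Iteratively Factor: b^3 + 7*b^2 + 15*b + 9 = (b + 3)*(b^2 + 4*b + 3) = (b + 3)^2*(b + 1)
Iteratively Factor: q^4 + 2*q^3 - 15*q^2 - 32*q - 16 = (q + 1)*(q^3 + q^2 - 16*q - 16) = (q - 4)*(q + 1)*(q^2 + 5*q + 4) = (q - 4)*(q + 1)*(q + 4)*(q + 1)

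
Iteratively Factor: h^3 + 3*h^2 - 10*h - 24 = (h + 2)*(h^2 + h - 12) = (h + 2)*(h + 4)*(h - 3)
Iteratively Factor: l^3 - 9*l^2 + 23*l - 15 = (l - 1)*(l^2 - 8*l + 15) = (l - 3)*(l - 1)*(l - 5)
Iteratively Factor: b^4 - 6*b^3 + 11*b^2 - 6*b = (b - 1)*(b^3 - 5*b^2 + 6*b) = (b - 2)*(b - 1)*(b^2 - 3*b) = b*(b - 2)*(b - 1)*(b - 3)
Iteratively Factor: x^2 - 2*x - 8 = (x + 2)*(x - 4)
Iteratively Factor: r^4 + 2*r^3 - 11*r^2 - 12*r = (r)*(r^3 + 2*r^2 - 11*r - 12) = r*(r + 1)*(r^2 + r - 12) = r*(r - 3)*(r + 1)*(r + 4)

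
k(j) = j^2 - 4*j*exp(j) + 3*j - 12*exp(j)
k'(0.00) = -13.00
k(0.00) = -12.00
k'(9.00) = -421339.36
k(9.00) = -388840.03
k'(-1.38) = -2.40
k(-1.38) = -3.87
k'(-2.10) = -2.13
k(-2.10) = -2.33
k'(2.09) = -189.77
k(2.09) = -153.97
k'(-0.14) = -10.70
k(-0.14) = -10.35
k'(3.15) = -658.11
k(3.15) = -554.69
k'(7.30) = -66891.96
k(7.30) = -60913.17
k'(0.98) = -48.12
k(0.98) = -38.52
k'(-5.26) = -7.49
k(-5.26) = 11.93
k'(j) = -4*j*exp(j) + 2*j - 16*exp(j) + 3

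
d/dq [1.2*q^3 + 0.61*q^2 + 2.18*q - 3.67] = 3.6*q^2 + 1.22*q + 2.18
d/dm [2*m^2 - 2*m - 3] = 4*m - 2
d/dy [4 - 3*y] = -3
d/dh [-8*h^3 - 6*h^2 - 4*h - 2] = -24*h^2 - 12*h - 4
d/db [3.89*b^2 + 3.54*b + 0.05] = 7.78*b + 3.54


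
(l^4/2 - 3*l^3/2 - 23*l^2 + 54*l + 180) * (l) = l^5/2 - 3*l^4/2 - 23*l^3 + 54*l^2 + 180*l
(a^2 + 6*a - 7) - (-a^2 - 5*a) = 2*a^2 + 11*a - 7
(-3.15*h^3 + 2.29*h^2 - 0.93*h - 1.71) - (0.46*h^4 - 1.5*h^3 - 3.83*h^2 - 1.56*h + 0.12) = -0.46*h^4 - 1.65*h^3 + 6.12*h^2 + 0.63*h - 1.83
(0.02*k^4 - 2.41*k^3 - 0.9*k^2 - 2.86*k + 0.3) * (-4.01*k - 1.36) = -0.0802*k^5 + 9.6369*k^4 + 6.8866*k^3 + 12.6926*k^2 + 2.6866*k - 0.408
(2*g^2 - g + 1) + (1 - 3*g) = 2*g^2 - 4*g + 2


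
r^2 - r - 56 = (r - 8)*(r + 7)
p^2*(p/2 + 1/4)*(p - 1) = p^4/2 - p^3/4 - p^2/4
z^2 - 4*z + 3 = (z - 3)*(z - 1)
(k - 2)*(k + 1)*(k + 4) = k^3 + 3*k^2 - 6*k - 8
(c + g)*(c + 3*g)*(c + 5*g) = c^3 + 9*c^2*g + 23*c*g^2 + 15*g^3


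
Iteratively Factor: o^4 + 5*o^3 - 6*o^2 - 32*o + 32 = (o - 2)*(o^3 + 7*o^2 + 8*o - 16) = (o - 2)*(o - 1)*(o^2 + 8*o + 16) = (o - 2)*(o - 1)*(o + 4)*(o + 4)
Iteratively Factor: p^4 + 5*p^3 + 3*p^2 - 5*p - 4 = (p + 1)*(p^3 + 4*p^2 - p - 4) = (p - 1)*(p + 1)*(p^2 + 5*p + 4) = (p - 1)*(p + 1)*(p + 4)*(p + 1)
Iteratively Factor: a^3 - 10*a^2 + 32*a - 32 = (a - 2)*(a^2 - 8*a + 16) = (a - 4)*(a - 2)*(a - 4)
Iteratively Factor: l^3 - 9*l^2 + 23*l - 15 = (l - 1)*(l^2 - 8*l + 15) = (l - 3)*(l - 1)*(l - 5)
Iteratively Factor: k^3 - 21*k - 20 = (k - 5)*(k^2 + 5*k + 4) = (k - 5)*(k + 1)*(k + 4)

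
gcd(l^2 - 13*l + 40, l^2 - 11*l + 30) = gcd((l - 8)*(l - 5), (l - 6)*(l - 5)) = l - 5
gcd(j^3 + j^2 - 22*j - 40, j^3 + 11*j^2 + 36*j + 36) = j + 2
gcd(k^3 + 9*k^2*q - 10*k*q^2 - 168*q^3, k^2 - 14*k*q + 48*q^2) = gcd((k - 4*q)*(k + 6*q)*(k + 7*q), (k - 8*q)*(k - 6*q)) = 1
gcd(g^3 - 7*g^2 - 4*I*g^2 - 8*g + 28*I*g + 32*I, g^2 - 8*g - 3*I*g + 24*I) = g - 8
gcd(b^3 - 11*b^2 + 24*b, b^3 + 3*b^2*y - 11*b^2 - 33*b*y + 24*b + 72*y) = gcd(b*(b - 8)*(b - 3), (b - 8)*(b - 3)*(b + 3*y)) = b^2 - 11*b + 24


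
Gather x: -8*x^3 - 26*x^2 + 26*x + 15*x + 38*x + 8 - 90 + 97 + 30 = -8*x^3 - 26*x^2 + 79*x + 45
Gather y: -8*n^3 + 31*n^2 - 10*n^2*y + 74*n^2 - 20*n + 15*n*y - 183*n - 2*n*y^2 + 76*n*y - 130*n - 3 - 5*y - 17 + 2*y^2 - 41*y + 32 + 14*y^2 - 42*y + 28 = -8*n^3 + 105*n^2 - 333*n + y^2*(16 - 2*n) + y*(-10*n^2 + 91*n - 88) + 40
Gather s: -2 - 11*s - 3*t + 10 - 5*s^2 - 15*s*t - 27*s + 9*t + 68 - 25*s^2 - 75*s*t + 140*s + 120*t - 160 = -30*s^2 + s*(102 - 90*t) + 126*t - 84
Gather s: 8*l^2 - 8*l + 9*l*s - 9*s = 8*l^2 - 8*l + s*(9*l - 9)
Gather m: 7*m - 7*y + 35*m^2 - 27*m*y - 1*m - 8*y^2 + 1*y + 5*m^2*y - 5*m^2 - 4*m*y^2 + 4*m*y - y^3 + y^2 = m^2*(5*y + 30) + m*(-4*y^2 - 23*y + 6) - y^3 - 7*y^2 - 6*y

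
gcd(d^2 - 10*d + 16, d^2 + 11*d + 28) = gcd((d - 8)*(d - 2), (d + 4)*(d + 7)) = 1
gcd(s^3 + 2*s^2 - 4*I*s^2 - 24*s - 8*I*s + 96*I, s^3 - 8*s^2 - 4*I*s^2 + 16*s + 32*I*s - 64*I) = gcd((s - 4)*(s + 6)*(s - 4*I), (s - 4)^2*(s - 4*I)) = s^2 + s*(-4 - 4*I) + 16*I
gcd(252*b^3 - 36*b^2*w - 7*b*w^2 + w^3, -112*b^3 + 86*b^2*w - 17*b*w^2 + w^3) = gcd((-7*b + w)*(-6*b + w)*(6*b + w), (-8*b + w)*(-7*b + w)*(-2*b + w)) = -7*b + w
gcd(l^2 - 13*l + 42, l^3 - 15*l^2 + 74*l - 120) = l - 6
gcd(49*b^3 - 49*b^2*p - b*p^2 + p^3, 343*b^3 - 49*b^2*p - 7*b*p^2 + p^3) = -49*b^2 + p^2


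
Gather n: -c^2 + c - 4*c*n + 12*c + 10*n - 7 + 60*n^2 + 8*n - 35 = -c^2 + 13*c + 60*n^2 + n*(18 - 4*c) - 42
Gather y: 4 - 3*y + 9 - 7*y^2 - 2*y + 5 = -7*y^2 - 5*y + 18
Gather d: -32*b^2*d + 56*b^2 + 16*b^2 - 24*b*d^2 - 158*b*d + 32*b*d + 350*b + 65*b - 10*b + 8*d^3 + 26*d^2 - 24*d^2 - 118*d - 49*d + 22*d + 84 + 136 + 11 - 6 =72*b^2 + 405*b + 8*d^3 + d^2*(2 - 24*b) + d*(-32*b^2 - 126*b - 145) + 225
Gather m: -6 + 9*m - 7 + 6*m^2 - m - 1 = 6*m^2 + 8*m - 14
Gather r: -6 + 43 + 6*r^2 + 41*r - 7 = 6*r^2 + 41*r + 30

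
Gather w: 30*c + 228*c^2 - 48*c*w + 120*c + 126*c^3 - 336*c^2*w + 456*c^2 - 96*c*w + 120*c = 126*c^3 + 684*c^2 + 270*c + w*(-336*c^2 - 144*c)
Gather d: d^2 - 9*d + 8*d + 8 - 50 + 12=d^2 - d - 30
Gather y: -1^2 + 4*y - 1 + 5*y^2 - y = 5*y^2 + 3*y - 2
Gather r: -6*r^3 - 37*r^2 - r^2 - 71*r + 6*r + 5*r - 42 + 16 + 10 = -6*r^3 - 38*r^2 - 60*r - 16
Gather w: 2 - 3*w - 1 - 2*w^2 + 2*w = -2*w^2 - w + 1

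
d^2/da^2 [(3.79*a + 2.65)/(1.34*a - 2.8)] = 37.95684/(1.34*a - 2.8)^3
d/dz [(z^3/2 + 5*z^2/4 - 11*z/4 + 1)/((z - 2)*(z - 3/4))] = (8*z^4 - 44*z^3 + 25*z^2 + 28*z - 22)/(16*z^4 - 88*z^3 + 169*z^2 - 132*z + 36)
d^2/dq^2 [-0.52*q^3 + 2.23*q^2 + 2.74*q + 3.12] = 4.46 - 3.12*q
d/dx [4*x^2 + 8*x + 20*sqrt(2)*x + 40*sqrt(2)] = 8*x + 8 + 20*sqrt(2)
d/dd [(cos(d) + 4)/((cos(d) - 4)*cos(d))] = (sin(d) - 16*sin(d)/cos(d)^2 + 8*tan(d))/(cos(d) - 4)^2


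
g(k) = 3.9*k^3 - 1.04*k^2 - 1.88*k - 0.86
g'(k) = 11.7*k^2 - 2.08*k - 1.88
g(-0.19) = -0.57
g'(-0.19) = -1.06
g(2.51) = 49.54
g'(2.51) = 66.61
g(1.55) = 8.25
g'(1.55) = 23.01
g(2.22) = 32.51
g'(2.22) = 51.16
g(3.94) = 214.12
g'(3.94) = 171.55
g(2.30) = 36.77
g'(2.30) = 55.23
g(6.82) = 1175.08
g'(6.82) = 528.13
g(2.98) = 87.51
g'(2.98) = 95.82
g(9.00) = 2741.08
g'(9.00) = 927.10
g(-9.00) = -2911.28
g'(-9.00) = 964.54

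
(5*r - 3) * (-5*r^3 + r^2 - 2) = -25*r^4 + 20*r^3 - 3*r^2 - 10*r + 6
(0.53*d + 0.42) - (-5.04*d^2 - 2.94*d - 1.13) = 5.04*d^2 + 3.47*d + 1.55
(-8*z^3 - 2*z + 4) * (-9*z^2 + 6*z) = 72*z^5 - 48*z^4 + 18*z^3 - 48*z^2 + 24*z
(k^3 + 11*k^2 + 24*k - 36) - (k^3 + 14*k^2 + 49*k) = -3*k^2 - 25*k - 36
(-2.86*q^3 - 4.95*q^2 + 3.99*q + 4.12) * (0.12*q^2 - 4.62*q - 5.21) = -0.3432*q^5 + 12.6192*q^4 + 38.2484*q^3 + 7.8501*q^2 - 39.8223*q - 21.4652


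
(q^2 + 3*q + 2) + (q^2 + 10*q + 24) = 2*q^2 + 13*q + 26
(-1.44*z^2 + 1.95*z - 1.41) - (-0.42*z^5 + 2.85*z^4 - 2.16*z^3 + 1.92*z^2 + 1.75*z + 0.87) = 0.42*z^5 - 2.85*z^4 + 2.16*z^3 - 3.36*z^2 + 0.2*z - 2.28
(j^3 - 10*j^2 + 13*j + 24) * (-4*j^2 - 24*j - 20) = -4*j^5 + 16*j^4 + 168*j^3 - 208*j^2 - 836*j - 480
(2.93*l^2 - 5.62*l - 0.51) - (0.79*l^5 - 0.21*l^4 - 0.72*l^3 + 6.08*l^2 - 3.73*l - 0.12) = -0.79*l^5 + 0.21*l^4 + 0.72*l^3 - 3.15*l^2 - 1.89*l - 0.39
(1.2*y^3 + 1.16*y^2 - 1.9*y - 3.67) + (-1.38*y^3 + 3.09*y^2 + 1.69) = -0.18*y^3 + 4.25*y^2 - 1.9*y - 1.98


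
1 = 1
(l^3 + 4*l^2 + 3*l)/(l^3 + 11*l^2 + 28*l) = (l^2 + 4*l + 3)/(l^2 + 11*l + 28)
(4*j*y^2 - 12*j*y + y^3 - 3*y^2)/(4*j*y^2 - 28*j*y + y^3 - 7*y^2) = (y - 3)/(y - 7)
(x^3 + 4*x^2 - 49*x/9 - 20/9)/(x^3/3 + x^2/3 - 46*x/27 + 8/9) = 3*(3*x^2 + 16*x + 5)/(3*x^2 + 7*x - 6)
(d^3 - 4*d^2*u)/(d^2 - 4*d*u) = d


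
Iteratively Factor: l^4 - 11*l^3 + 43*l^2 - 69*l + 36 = (l - 1)*(l^3 - 10*l^2 + 33*l - 36) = (l - 4)*(l - 1)*(l^2 - 6*l + 9) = (l - 4)*(l - 3)*(l - 1)*(l - 3)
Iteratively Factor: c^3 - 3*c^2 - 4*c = (c + 1)*(c^2 - 4*c) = (c - 4)*(c + 1)*(c)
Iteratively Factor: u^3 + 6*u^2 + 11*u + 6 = (u + 2)*(u^2 + 4*u + 3) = (u + 1)*(u + 2)*(u + 3)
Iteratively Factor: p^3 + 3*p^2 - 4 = (p + 2)*(p^2 + p - 2) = (p + 2)^2*(p - 1)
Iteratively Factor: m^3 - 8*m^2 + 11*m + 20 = (m - 5)*(m^2 - 3*m - 4) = (m - 5)*(m - 4)*(m + 1)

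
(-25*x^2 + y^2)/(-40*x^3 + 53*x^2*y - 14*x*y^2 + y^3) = (5*x + y)/(8*x^2 - 9*x*y + y^2)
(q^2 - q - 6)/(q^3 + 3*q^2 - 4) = (q - 3)/(q^2 + q - 2)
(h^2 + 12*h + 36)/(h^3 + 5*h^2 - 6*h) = (h + 6)/(h*(h - 1))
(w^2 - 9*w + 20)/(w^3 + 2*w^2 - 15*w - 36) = (w - 5)/(w^2 + 6*w + 9)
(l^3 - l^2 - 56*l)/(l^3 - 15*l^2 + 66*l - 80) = l*(l + 7)/(l^2 - 7*l + 10)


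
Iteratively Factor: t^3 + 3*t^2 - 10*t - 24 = (t - 3)*(t^2 + 6*t + 8) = (t - 3)*(t + 4)*(t + 2)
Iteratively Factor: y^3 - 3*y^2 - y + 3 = (y - 1)*(y^2 - 2*y - 3) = (y - 1)*(y + 1)*(y - 3)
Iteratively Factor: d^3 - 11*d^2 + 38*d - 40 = (d - 5)*(d^2 - 6*d + 8) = (d - 5)*(d - 4)*(d - 2)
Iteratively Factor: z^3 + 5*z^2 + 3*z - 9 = (z - 1)*(z^2 + 6*z + 9) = (z - 1)*(z + 3)*(z + 3)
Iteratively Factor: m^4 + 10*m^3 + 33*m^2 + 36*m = (m + 4)*(m^3 + 6*m^2 + 9*m) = m*(m + 4)*(m^2 + 6*m + 9) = m*(m + 3)*(m + 4)*(m + 3)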